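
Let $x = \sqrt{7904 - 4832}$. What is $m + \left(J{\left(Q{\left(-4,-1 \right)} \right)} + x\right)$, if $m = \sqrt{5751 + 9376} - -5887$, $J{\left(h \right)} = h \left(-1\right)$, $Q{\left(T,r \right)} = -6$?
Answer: $5893 + \sqrt{15127} + 32 \sqrt{3} \approx 6071.4$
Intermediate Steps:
$J{\left(h \right)} = - h$
$x = 32 \sqrt{3}$ ($x = \sqrt{3072} = 32 \sqrt{3} \approx 55.426$)
$m = 5887 + \sqrt{15127}$ ($m = \sqrt{15127} + 5887 = 5887 + \sqrt{15127} \approx 6010.0$)
$m + \left(J{\left(Q{\left(-4,-1 \right)} \right)} + x\right) = \left(5887 + \sqrt{15127}\right) - \left(-6 - 32 \sqrt{3}\right) = \left(5887 + \sqrt{15127}\right) + \left(6 + 32 \sqrt{3}\right) = 5893 + \sqrt{15127} + 32 \sqrt{3}$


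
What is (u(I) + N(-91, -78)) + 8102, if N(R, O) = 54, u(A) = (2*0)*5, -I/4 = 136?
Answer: 8156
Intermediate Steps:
I = -544 (I = -4*136 = -544)
u(A) = 0 (u(A) = 0*5 = 0)
(u(I) + N(-91, -78)) + 8102 = (0 + 54) + 8102 = 54 + 8102 = 8156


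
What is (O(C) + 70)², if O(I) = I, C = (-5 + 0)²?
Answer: 9025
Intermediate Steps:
C = 25 (C = (-5)² = 25)
(O(C) + 70)² = (25 + 70)² = 95² = 9025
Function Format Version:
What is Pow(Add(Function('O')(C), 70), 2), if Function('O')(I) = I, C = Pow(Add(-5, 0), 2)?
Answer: 9025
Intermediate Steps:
C = 25 (C = Pow(-5, 2) = 25)
Pow(Add(Function('O')(C), 70), 2) = Pow(Add(25, 70), 2) = Pow(95, 2) = 9025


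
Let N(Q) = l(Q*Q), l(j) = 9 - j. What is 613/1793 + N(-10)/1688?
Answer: 871581/3026584 ≈ 0.28798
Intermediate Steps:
N(Q) = 9 - Q**2 (N(Q) = 9 - Q*Q = 9 - Q**2)
613/1793 + N(-10)/1688 = 613/1793 + (9 - 1*(-10)**2)/1688 = 613*(1/1793) + (9 - 1*100)*(1/1688) = 613/1793 + (9 - 100)*(1/1688) = 613/1793 - 91*1/1688 = 613/1793 - 91/1688 = 871581/3026584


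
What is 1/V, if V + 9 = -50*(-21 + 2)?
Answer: 1/941 ≈ 0.0010627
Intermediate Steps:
V = 941 (V = -9 - 50*(-21 + 2) = -9 - 50*(-19) = -9 + 950 = 941)
1/V = 1/941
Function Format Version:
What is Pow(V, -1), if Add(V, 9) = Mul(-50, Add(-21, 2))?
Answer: Rational(1, 941) ≈ 0.0010627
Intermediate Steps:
V = 941 (V = Add(-9, Mul(-50, Add(-21, 2))) = Add(-9, Mul(-50, -19)) = Add(-9, 950) = 941)
Pow(V, -1) = Pow(941, -1) = Rational(1, 941)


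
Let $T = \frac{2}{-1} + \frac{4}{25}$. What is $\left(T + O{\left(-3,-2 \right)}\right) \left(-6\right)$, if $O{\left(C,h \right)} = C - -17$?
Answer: $- \frac{1824}{25} \approx -72.96$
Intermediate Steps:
$O{\left(C,h \right)} = 17 + C$ ($O{\left(C,h \right)} = C + \left(20 + \left(-4 + 1\right)\right) = C + \left(20 - 3\right) = C + 17 = 17 + C$)
$T = - \frac{46}{25}$ ($T = 2 \left(-1\right) + 4 \cdot \frac{1}{25} = -2 + \frac{4}{25} = - \frac{46}{25} \approx -1.84$)
$\left(T + O{\left(-3,-2 \right)}\right) \left(-6\right) = \left(- \frac{46}{25} + \left(17 - 3\right)\right) \left(-6\right) = \left(- \frac{46}{25} + 14\right) \left(-6\right) = \frac{304}{25} \left(-6\right) = - \frac{1824}{25}$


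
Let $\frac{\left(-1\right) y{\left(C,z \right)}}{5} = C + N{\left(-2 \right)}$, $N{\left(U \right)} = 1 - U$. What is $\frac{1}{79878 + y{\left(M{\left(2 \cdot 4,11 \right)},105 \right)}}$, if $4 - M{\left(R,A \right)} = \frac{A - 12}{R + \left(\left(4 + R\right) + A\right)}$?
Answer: $\frac{31}{2475128} \approx 1.2525 \cdot 10^{-5}$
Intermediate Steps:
$M{\left(R,A \right)} = 4 - \frac{-12 + A}{4 + A + 2 R}$ ($M{\left(R,A \right)} = 4 - \frac{A - 12}{R + \left(\left(4 + R\right) + A\right)} = 4 - \frac{-12 + A}{R + \left(4 + A + R\right)} = 4 - \frac{-12 + A}{4 + A + 2 R}$)
$y{\left(C,z \right)} = -15 - 5 C$ ($y{\left(C,z \right)} = - 5 \left(C + \left(1 - -2\right)\right) = - 5 \left(C + \left(1 + 2\right)\right) = - 5 \left(C + 3\right) = - 5 \left(3 + C\right) = -15 - 5 C$)
$\frac{1}{79878 + y{\left(M{\left(2 \cdot 4,11 \right)},105 \right)}} = \frac{1}{79878 - \left(15 + 5 \frac{28 + 3 \cdot 11 + 8 \cdot 2 \cdot 4}{4 + 11 + 2 \cdot 2 \cdot 4}\right)} = \frac{1}{79878 - \left(15 + 5 \frac{28 + 33 + 8 \cdot 8}{4 + 11 + 2 \cdot 8}\right)} = \frac{1}{79878 - \left(15 + 5 \frac{28 + 33 + 64}{4 + 11 + 16}\right)} = \frac{1}{79878 - \left(15 + 5 \cdot \frac{1}{31} \cdot 125\right)} = \frac{1}{79878 - \frac{1090}{31}} = \frac{1}{\frac{2475128}{31}} = \frac{31}{2475128}$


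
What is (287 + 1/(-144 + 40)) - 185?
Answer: 10607/104 ≈ 101.99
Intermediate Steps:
(287 + 1/(-144 + 40)) - 185 = (287 + 1/(-104)) - 185 = (287 - 1/104) - 185 = 29847/104 - 185 = 10607/104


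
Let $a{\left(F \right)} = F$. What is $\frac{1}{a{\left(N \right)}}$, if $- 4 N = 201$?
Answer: $- \frac{4}{201} \approx -0.019901$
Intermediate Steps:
$N = - \frac{201}{4}$ ($N = \left(- \frac{1}{4}\right) 201 = - \frac{201}{4} \approx -50.25$)
$\frac{1}{a{\left(N \right)}} = \frac{1}{- \frac{201}{4}} = - \frac{4}{201}$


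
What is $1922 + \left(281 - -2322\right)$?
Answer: $4525$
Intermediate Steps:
$1922 + \left(281 - -2322\right) = 1922 + \left(281 + 2322\right) = 1922 + 2603 = 4525$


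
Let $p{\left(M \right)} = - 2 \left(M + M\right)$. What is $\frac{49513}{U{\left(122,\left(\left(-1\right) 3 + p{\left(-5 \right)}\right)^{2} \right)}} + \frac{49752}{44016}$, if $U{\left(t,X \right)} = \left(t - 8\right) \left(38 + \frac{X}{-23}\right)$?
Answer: $\frac{556701434}{30577365} \approx 18.206$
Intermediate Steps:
$p{\left(M \right)} = - 4 M$ ($p{\left(M \right)} = - 2 \cdot 2 M = - 4 M$)
$U{\left(t,X \right)} = \left(-8 + t\right) \left(38 - \frac{X}{23}\right)$ ($U{\left(t,X \right)} = \left(-8 + t\right) \left(38 + X \left(- \frac{1}{23}\right)\right) = \left(-8 + t\right) \left(38 - \frac{X}{23}\right)$)
$\frac{49513}{U{\left(122,\left(\left(-1\right) 3 + p{\left(-5 \right)}\right)^{2} \right)}} + \frac{49752}{44016} = \frac{49513}{-304 + 38 \cdot 122 + \frac{8 \left(\left(-1\right) 3 - -20\right)^{2}}{23} - \frac{1}{23} \left(\left(-1\right) 3 - -20\right)^{2} \cdot 122} + \frac{49752}{44016} = \frac{49513}{-304 + 4636 + \frac{8 \left(-3 + 20\right)^{2}}{23} - \frac{1}{23} \left(-3 + 20\right)^{2} \cdot 122} + 49752 \cdot \frac{1}{44016} = \frac{49513}{-304 + 4636 + \frac{8 \cdot 17^{2}}{23} - \frac{1}{23} \cdot 17^{2} \cdot 122} + \frac{2073}{1834} = \frac{49513}{-304 + 4636 + \frac{8}{23} \cdot 289 - \frac{289}{23} \cdot 122} + \frac{2073}{1834} = \frac{49513}{-304 + 4636 + \frac{2312}{23} - \frac{35258}{23}} + \frac{2073}{1834} = \frac{49513}{\frac{66690}{23}} + \frac{2073}{1834} = 49513 \cdot \frac{23}{66690} + \frac{2073}{1834} = \frac{1138799}{66690} + \frac{2073}{1834} = \frac{556701434}{30577365}$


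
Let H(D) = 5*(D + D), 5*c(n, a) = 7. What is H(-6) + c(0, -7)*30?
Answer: -18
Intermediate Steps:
c(n, a) = 7/5 (c(n, a) = (⅕)*7 = 7/5)
H(D) = 10*D (H(D) = 5*(2*D) = 10*D)
H(-6) + c(0, -7)*30 = 10*(-6) + (7/5)*30 = -60 + 42 = -18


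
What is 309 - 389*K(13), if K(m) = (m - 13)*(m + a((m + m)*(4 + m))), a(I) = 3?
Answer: 309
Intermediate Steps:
K(m) = (-13 + m)*(3 + m) (K(m) = (m - 13)*(m + 3) = (-13 + m)*(3 + m))
309 - 389*K(13) = 309 - 389*(-39 + 13² - 10*13) = 309 - 389*(-39 + 169 - 130) = 309 - 389*0 = 309 + 0 = 309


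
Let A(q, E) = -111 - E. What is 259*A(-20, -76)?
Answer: -9065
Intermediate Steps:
259*A(-20, -76) = 259*(-111 - 1*(-76)) = 259*(-111 + 76) = 259*(-35) = -9065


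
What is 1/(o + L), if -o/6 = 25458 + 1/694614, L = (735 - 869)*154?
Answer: -115769/20072492297 ≈ -5.7675e-6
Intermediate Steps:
L = -20636 (L = -134*154 = -20636)
o = -17683483213/115769 (o = -6*(25458 + 1/694614) = -6*17683483213/694614 = -17683483213/115769 ≈ -1.5275e+5)
1/(o + L) = 1/(-17683483213/115769 - 20636) = 1/(-20072492297/115769) = -115769/20072492297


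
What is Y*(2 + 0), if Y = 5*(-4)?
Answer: -40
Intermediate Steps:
Y = -20
Y*(2 + 0) = -20*(2 + 0) = -20*2 = -40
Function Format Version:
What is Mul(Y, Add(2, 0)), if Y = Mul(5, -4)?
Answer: -40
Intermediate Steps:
Y = -20
Mul(Y, Add(2, 0)) = Mul(-20, Add(2, 0)) = Mul(-20, 2) = -40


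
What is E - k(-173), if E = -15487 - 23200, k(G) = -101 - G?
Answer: -38759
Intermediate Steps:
E = -38687
E - k(-173) = -38687 - (-101 - 1*(-173)) = -38687 - (-101 + 173) = -38687 - 1*72 = -38687 - 72 = -38759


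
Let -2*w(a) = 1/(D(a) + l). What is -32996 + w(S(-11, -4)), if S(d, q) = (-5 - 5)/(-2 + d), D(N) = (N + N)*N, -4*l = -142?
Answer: -409117573/12399 ≈ -32996.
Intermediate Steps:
l = 71/2 (l = -1/4*(-142) = 71/2 ≈ 35.500)
D(N) = 2*N**2 (D(N) = (2*N)*N = 2*N**2)
S(d, q) = -10/(-2 + d)
w(a) = -1/(2*(71/2 + 2*a**2)) (w(a) = -1/(2*(2*a**2 + 71/2)) = -1/(2*(71/2 + 2*a**2)))
-32996 + w(S(-11, -4)) = -32996 - 1/(71 + 4*(-10/(-2 - 11))**2) = -32996 - 1/(71 + 4*(-10/(-13))**2) = -32996 - 1/(71 + 4*(-10*(-1/13))**2) = -32996 - 1/(71 + 4*(10/13)**2) = -32996 - 1/(71 + 4*(100/169)) = -32996 - 1/(71 + 400/169) = -32996 - 1/12399/169 = -32996 - 1*169/12399 = -32996 - 169/12399 = -409117573/12399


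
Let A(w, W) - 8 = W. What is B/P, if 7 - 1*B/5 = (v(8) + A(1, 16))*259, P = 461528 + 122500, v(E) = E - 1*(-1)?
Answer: -10675/146007 ≈ -0.073113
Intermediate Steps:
v(E) = 1 + E (v(E) = E + 1 = 1 + E)
A(w, W) = 8 + W
P = 584028
B = -42700 (B = 35 - 5*((1 + 8) + (8 + 16))*259 = 35 - 5*(9 + 24)*259 = 35 - 165*259 = 35 - 5*8547 = 35 - 42735 = -42700)
B/P = -42700/584028 = -42700*1/584028 = -10675/146007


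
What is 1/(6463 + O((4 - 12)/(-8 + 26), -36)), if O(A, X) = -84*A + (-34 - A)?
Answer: 9/58201 ≈ 0.00015464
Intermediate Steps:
O(A, X) = -34 - 85*A
1/(6463 + O((4 - 12)/(-8 + 26), -36)) = 1/(6463 + (-34 - 85*(4 - 12)/(-8 + 26))) = 1/(6463 + (-34 - (-680)/18)) = 1/(6463 + (-34 - 85*(-4/9))) = 1/(6463 + (-34 + 340/9)) = 1/(6463 + 34/9) = 1/(58201/9) = 9/58201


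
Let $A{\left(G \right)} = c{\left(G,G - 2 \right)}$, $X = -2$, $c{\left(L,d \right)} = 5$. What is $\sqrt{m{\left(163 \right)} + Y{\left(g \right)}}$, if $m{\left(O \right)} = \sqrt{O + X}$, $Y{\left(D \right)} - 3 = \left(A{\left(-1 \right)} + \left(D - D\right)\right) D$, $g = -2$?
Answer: $\sqrt{-7 + \sqrt{161}} \approx 2.3851$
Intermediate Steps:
$A{\left(G \right)} = 5$
$Y{\left(D \right)} = 3 + 5 D$ ($Y{\left(D \right)} = 3 + \left(5 + \left(D - D\right)\right) D = 3 + \left(5 + 0\right) D = 3 + 5 D$)
$m{\left(O \right)} = \sqrt{-2 + O}$ ($m{\left(O \right)} = \sqrt{O - 2} = \sqrt{-2 + O}$)
$\sqrt{m{\left(163 \right)} + Y{\left(g \right)}} = \sqrt{\sqrt{-2 + 163} + \left(3 + 5 \left(-2\right)\right)} = \sqrt{\sqrt{161} + \left(3 - 10\right)} = \sqrt{\sqrt{161} - 7} = \sqrt{-7 + \sqrt{161}}$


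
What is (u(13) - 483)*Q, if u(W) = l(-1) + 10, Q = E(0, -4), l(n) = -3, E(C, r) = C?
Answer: 0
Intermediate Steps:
Q = 0
u(W) = 7 (u(W) = -3 + 10 = 7)
(u(13) - 483)*Q = (7 - 483)*0 = -476*0 = 0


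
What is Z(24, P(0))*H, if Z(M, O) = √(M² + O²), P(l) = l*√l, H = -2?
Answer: -48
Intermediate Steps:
P(l) = l^(3/2)
Z(24, P(0))*H = √(24² + (0^(3/2))²)*(-2) = √(576 + 0²)*(-2) = √(576 + 0)*(-2) = √576*(-2) = 24*(-2) = -48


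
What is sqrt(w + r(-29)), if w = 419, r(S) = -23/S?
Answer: sqrt(353046)/29 ≈ 20.489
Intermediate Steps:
sqrt(w + r(-29)) = sqrt(419 - 23/(-29)) = sqrt(419 - 23*(-1/29)) = sqrt(419 + 23/29) = sqrt(12174/29) = sqrt(353046)/29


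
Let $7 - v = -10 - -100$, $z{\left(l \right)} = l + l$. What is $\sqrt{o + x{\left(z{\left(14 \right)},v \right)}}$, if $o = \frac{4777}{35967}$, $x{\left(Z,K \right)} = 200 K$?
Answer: $\frac{i \sqrt{21474004663041}}{35967} \approx 128.84 i$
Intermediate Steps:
$z{\left(l \right)} = 2 l$
$v = -83$ ($v = 7 - \left(-10 - -100\right) = 7 - \left(-10 + 100\right) = 7 - 90 = -83$)
$o = \frac{4777}{35967}$ ($o = 4777 \cdot \frac{1}{35967} = \frac{4777}{35967} \approx 0.13282$)
$\sqrt{o + x{\left(z{\left(14 \right)},v \right)}} = \sqrt{\frac{4777}{35967} + 200 \left(-83\right)} = \sqrt{\frac{4777}{35967} - 16600} = \sqrt{- \frac{597047423}{35967}} = \frac{i \sqrt{21474004663041}}{35967}$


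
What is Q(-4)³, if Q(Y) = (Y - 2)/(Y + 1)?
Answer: 8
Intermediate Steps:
Q(Y) = (-2 + Y)/(1 + Y)
Q(-4)³ = ((-2 - 4)/(1 - 4))³ = (-6/(-3))³ = (-⅓*(-6))³ = 2³ = 8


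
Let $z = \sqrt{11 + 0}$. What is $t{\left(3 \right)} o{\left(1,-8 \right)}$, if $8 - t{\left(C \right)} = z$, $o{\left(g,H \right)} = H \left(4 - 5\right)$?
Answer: $64 - 8 \sqrt{11} \approx 37.467$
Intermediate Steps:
$z = \sqrt{11} \approx 3.3166$
$o{\left(g,H \right)} = - H$ ($o{\left(g,H \right)} = H \left(-1\right) = - H$)
$t{\left(C \right)} = 8 - \sqrt{11}$
$t{\left(3 \right)} o{\left(1,-8 \right)} = \left(8 - \sqrt{11}\right) \left(\left(-1\right) \left(-8\right)\right) = \left(8 - \sqrt{11}\right) 8 = 64 - 8 \sqrt{11}$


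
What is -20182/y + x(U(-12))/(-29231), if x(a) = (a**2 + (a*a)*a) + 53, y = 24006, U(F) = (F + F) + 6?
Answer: -229493656/350859693 ≈ -0.65409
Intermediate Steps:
U(F) = 6 + 2*F (U(F) = 2*F + 6 = 6 + 2*F)
x(a) = 53 + a**2 + a**3 (x(a) = (a**2 + a**2*a) + 53 = (a**2 + a**3) + 53 = 53 + a**2 + a**3)
-20182/y + x(U(-12))/(-29231) = -20182/24006 + (53 + (6 + 2*(-12))**2 + (6 + 2*(-12))**3)/(-29231) = -20182*1/24006 + (53 + (6 - 24)**2 + (6 - 24)**3)*(-1/29231) = -10091/12003 + (53 + (-18)**2 + (-18)**3)*(-1/29231) = -10091/12003 + (53 + 324 - 5832)*(-1/29231) = -10091/12003 - 5455*(-1/29231) = -10091/12003 + 5455/29231 = -229493656/350859693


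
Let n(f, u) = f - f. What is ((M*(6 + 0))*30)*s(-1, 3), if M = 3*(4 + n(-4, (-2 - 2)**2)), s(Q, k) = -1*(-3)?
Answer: 6480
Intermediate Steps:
n(f, u) = 0
s(Q, k) = 3
M = 12 (M = 3*(4 + 0) = 3*4 = 12)
((M*(6 + 0))*30)*s(-1, 3) = ((12*(6 + 0))*30)*3 = ((12*6)*30)*3 = (72*30)*3 = 2160*3 = 6480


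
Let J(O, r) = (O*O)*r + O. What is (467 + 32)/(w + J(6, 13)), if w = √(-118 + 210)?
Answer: 118263/112292 - 499*√23/112292 ≈ 1.0319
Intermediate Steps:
J(O, r) = O + r*O² (J(O, r) = O²*r + O = r*O² + O = O + r*O²)
w = 2*√23 (w = √92 = 2*√23 ≈ 9.5917)
(467 + 32)/(w + J(6, 13)) = (467 + 32)/(2*√23 + 6*(1 + 6*13)) = 499/(2*√23 + 6*(1 + 78)) = 499/(2*√23 + 6*79) = 499/(2*√23 + 474) = 499/(474 + 2*√23)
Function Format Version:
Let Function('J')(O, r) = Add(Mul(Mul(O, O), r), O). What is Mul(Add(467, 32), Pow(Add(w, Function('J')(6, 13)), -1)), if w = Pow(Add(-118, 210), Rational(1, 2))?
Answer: Add(Rational(118263, 112292), Mul(Rational(-499, 112292), Pow(23, Rational(1, 2)))) ≈ 1.0319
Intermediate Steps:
Function('J')(O, r) = Add(O, Mul(r, Pow(O, 2))) (Function('J')(O, r) = Add(Mul(Pow(O, 2), r), O) = Add(Mul(r, Pow(O, 2)), O) = Add(O, Mul(r, Pow(O, 2))))
w = Mul(2, Pow(23, Rational(1, 2))) (w = Pow(92, Rational(1, 2)) = Mul(2, Pow(23, Rational(1, 2))) ≈ 9.5917)
Mul(Add(467, 32), Pow(Add(w, Function('J')(6, 13)), -1)) = Mul(Add(467, 32), Pow(Add(Mul(2, Pow(23, Rational(1, 2))), Mul(6, Add(1, Mul(6, 13)))), -1)) = Mul(499, Pow(Add(Mul(2, Pow(23, Rational(1, 2))), Mul(6, Add(1, 78))), -1)) = Mul(499, Pow(Add(Mul(2, Pow(23, Rational(1, 2))), Mul(6, 79)), -1)) = Mul(499, Pow(Add(Mul(2, Pow(23, Rational(1, 2))), 474), -1)) = Mul(499, Pow(Add(474, Mul(2, Pow(23, Rational(1, 2)))), -1))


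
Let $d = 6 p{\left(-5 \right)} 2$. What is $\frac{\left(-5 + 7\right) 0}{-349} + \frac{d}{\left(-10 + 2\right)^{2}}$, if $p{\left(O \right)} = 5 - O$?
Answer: $\frac{15}{8} \approx 1.875$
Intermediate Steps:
$d = 120$ ($d = 6 \left(5 - -5\right) 2 = 6 \left(5 + 5\right) 2 = 6 \cdot 10 \cdot 2 = 60 \cdot 2 = 120$)
$\frac{\left(-5 + 7\right) 0}{-349} + \frac{d}{\left(-10 + 2\right)^{2}} = \frac{\left(-5 + 7\right) 0}{-349} + \frac{120}{\left(-10 + 2\right)^{2}} = 2 \cdot 0 \left(- \frac{1}{349}\right) + \frac{120}{\left(-8\right)^{2}} = 0 \left(- \frac{1}{349}\right) + \frac{120}{64} = 0 + 120 \cdot \frac{1}{64} = 0 + \frac{15}{8} = \frac{15}{8}$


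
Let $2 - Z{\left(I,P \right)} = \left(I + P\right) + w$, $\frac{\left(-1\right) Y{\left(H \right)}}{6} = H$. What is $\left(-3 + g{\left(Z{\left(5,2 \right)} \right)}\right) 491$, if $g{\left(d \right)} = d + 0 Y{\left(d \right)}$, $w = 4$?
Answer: $-5892$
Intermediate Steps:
$Y{\left(H \right)} = - 6 H$
$Z{\left(I,P \right)} = -2 - I - P$ ($Z{\left(I,P \right)} = 2 - \left(\left(I + P\right) + 4\right) = 2 - \left(4 + I + P\right) = -2 - I - P$)
$g{\left(d \right)} = d$ ($g{\left(d \right)} = d + 0 \left(- 6 d\right) = d + 0 = d$)
$\left(-3 + g{\left(Z{\left(5,2 \right)} \right)}\right) 491 = \left(-3 - 9\right) 491 = \left(-12\right) 491 = -5892$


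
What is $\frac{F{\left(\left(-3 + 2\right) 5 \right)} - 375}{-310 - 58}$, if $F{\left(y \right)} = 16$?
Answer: $\frac{359}{368} \approx 0.97554$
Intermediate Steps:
$\frac{F{\left(\left(-3 + 2\right) 5 \right)} - 375}{-310 - 58} = \frac{16 - 375}{-310 - 58} = - \frac{359}{-368} = \left(-359\right) \left(- \frac{1}{368}\right) = \frac{359}{368}$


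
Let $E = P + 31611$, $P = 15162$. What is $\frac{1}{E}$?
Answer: $\frac{1}{46773} \approx 2.138 \cdot 10^{-5}$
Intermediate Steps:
$E = 46773$ ($E = 15162 + 31611 = 46773$)
$\frac{1}{E} = \frac{1}{46773}$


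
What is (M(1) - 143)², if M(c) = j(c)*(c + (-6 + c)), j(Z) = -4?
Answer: 16129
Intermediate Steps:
M(c) = 24 - 8*c (M(c) = -4*(c + (-6 + c)) = -4*(-6 + 2*c) = 24 - 8*c)
(M(1) - 143)² = ((24 - 8*1) - 143)² = ((24 - 8) - 143)² = (16 - 143)² = (-127)² = 16129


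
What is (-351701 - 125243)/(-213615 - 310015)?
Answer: 238472/261815 ≈ 0.91084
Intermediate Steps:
(-351701 - 125243)/(-213615 - 310015) = -476944/(-523630) = -476944*(-1/523630) = 238472/261815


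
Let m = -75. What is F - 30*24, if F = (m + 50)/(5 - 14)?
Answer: -6455/9 ≈ -717.22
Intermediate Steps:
F = 25/9 (F = (-75 + 50)/(5 - 14) = -25/(-9) = -25*(-⅑) = 25/9 ≈ 2.7778)
F - 30*24 = 25/9 - 30*24 = 25/9 - 720 = -6455/9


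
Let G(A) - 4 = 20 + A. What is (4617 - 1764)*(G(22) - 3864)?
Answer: -10892754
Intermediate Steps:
G(A) = 24 + A (G(A) = 4 + (20 + A) = 24 + A)
(4617 - 1764)*(G(22) - 3864) = (4617 - 1764)*((24 + 22) - 3864) = 2853*(46 - 3864) = 2853*(-3818) = -10892754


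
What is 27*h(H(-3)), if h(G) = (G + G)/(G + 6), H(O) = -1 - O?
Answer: 27/2 ≈ 13.500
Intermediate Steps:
h(G) = 2*G/(6 + G) (h(G) = (2*G)/(6 + G) = 2*G/(6 + G))
27*h(H(-3)) = 27*(2*(-1 - 1*(-3))/(6 + (-1 - 1*(-3)))) = 27*(2*(-1 + 3)/(6 + (-1 + 3))) = 27*(2*2/(6 + 2)) = 27*(2*2/8) = 27*(2*2*(1/8)) = 27*(1/2) = 27/2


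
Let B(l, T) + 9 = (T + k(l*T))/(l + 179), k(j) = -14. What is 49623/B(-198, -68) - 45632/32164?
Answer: -7582367629/715649 ≈ -10595.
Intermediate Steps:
B(l, T) = -9 + (-14 + T)/(179 + l) (B(l, T) = -9 + (T - 14)/(l + 179) = -9 + (-14 + T)/(179 + l))
49623/B(-198, -68) - 45632/32164 = 49623/(((-1625 - 68 - 9*(-198))/(179 - 198))) - 45632/32164 = 49623/(((-1625 - 68 + 1782)/(-19))) - 45632*1/32164 = 49623/((-1/19*89)) - 11408/8041 = 49623/(-89/19) - 11408/8041 = 49623*(-19/89) - 11408/8041 = -942837/89 - 11408/8041 = -7582367629/715649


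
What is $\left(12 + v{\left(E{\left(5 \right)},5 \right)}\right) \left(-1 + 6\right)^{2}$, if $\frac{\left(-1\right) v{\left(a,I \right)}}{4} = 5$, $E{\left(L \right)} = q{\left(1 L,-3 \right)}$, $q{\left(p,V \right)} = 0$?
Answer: $-200$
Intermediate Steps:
$E{\left(L \right)} = 0$
$v{\left(a,I \right)} = -20$ ($v{\left(a,I \right)} = \left(-4\right) 5 = -20$)
$\left(12 + v{\left(E{\left(5 \right)},5 \right)}\right) \left(-1 + 6\right)^{2} = \left(12 - 20\right) \left(-1 + 6\right)^{2} = - 8 \cdot 5^{2} = \left(-8\right) 25 = -200$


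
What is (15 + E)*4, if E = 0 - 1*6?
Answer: 36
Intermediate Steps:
E = -6 (E = 0 - 6 = -6)
(15 + E)*4 = (15 - 6)*4 = 9*4 = 36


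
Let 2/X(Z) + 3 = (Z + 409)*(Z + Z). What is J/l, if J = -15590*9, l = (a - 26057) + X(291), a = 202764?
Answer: -57161873070/71989901681 ≈ -0.79403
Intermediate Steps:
X(Z) = 2/(-3 + 2*Z*(409 + Z)) (X(Z) = 2/(-3 + (Z + 409)*(Z + Z)) = 2/(-3 + (409 + Z)*(2*Z)) = 2/(-3 + 2*Z*(409 + Z)))
l = 71989901681/407397 (l = (202764 - 26057) + 2/(-3 + 2*291² + 818*291) = 176707 + 2/(-3 + 2*84681 + 238038) = 176707 + 2/(-3 + 169362 + 238038) = 176707 + 2/407397 = 71989901681/407397 ≈ 1.7671e+5)
J = -140310
J/l = -140310/71989901681/407397 = -140310*407397/71989901681 = -57161873070/71989901681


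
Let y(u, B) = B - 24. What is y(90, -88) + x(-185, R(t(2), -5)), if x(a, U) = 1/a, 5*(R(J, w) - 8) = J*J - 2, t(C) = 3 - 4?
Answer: -20721/185 ≈ -112.01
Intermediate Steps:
y(u, B) = -24 + B
t(C) = -1
R(J, w) = 38/5 + J**2/5 (R(J, w) = 8 + (J*J - 2)/5 = 8 + (J**2 - 2)/5 = 8 + (-2 + J**2)/5 = 8 + (-2/5 + J**2/5) = 38/5 + J**2/5)
y(90, -88) + x(-185, R(t(2), -5)) = (-24 - 88) + 1/(-185) = -112 - 1/185 = -20721/185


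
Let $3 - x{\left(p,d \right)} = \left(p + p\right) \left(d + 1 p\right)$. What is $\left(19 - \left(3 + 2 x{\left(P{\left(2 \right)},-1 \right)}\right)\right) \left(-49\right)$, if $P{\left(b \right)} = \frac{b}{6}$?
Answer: $- \frac{4018}{9} \approx -446.44$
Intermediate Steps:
$P{\left(b \right)} = \frac{b}{6}$ ($P{\left(b \right)} = b \frac{1}{6} = \frac{b}{6}$)
$x{\left(p,d \right)} = 3 - 2 p \left(d + p\right)$ ($x{\left(p,d \right)} = 3 - \left(p + p\right) \left(d + 1 p\right) = 3 - 2 p \left(d + p\right)$)
$\left(19 - \left(3 + 2 x{\left(P{\left(2 \right)},-1 \right)}\right)\right) \left(-49\right) = \left(19 - \left(3 + 2 \left(3 - 2 \left(\frac{1}{6} \cdot 2\right)^{2} - - 2 \cdot \frac{1}{6} \cdot 2\right)\right)\right) \left(-49\right) = \left(19 - \left(3 + 2 \left(3 - \frac{2}{9} - \left(-2\right) \frac{1}{3}\right)\right)\right) \left(-49\right) = \left(19 - \left(3 + 2 \left(3 - \frac{2}{9} + \frac{2}{3}\right)\right)\right) \left(-49\right) = \left(19 - \frac{89}{9}\right) \left(-49\right) = \frac{82}{9} \left(-49\right) = - \frac{4018}{9}$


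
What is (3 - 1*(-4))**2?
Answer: 49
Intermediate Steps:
(3 - 1*(-4))**2 = (3 + 4)**2 = 7**2 = 49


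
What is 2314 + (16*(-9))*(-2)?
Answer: 2602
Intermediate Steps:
2314 + (16*(-9))*(-2) = 2314 - 144*(-2) = 2314 + 288 = 2602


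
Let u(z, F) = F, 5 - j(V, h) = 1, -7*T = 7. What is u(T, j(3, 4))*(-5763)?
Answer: -23052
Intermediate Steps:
T = -1 (T = -⅐*7 = -1)
j(V, h) = 4 (j(V, h) = 5 - 1*1 = 5 - 1 = 4)
u(T, j(3, 4))*(-5763) = 4*(-5763) = -23052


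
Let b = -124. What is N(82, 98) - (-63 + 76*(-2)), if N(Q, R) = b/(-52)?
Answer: 2826/13 ≈ 217.38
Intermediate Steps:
N(Q, R) = 31/13 (N(Q, R) = -124/(-52) = -124*(-1/52) = 31/13)
N(82, 98) - (-63 + 76*(-2)) = 31/13 - (-63 + 76*(-2)) = 31/13 - (-63 - 152) = 31/13 - 1*(-215) = 31/13 + 215 = 2826/13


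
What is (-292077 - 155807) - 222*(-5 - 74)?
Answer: -430346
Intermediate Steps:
(-292077 - 155807) - 222*(-5 - 74) = -447884 - 222*(-79) = -447884 + 17538 = -430346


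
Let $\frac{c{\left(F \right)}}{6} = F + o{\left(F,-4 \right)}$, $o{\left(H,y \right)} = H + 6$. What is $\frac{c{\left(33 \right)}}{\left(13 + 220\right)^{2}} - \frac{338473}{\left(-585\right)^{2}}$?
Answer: $- \frac{18227519497}{18579053025} \approx -0.98108$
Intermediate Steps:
$o{\left(H,y \right)} = 6 + H$
$c{\left(F \right)} = 36 + 12 F$ ($c{\left(F \right)} = 6 \left(F + \left(6 + F\right)\right) = 6 \left(6 + 2 F\right) = 36 + 12 F$)
$\frac{c{\left(33 \right)}}{\left(13 + 220\right)^{2}} - \frac{338473}{\left(-585\right)^{2}} = \frac{36 + 12 \cdot 33}{\left(13 + 220\right)^{2}} - \frac{338473}{\left(-585\right)^{2}} = \frac{36 + 396}{233^{2}} - \frac{338473}{342225} = \frac{432}{54289} - \frac{338473}{342225} = - \frac{18227519497}{18579053025}$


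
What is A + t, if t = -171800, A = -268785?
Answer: -440585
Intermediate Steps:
A + t = -268785 - 171800 = -440585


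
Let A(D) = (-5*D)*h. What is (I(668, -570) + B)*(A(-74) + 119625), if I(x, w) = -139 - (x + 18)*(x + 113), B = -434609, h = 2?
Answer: -116815917610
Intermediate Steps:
I(x, w) = -139 - (18 + x)*(113 + x)
A(D) = -10*D (A(D) = -5*D*2 = -10*D)
(I(668, -570) + B)*(A(-74) + 119625) = ((-2173 - 1*668² - 131*668) - 434609)*(-10*(-74) + 119625) = ((-2173 - 1*446224 - 87508) - 434609)*(740 + 119625) = ((-2173 - 446224 - 87508) - 434609)*120365 = (-535905 - 434609)*120365 = -970514*120365 = -116815917610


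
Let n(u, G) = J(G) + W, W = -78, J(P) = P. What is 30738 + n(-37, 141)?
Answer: 30801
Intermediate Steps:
n(u, G) = -78 + G (n(u, G) = G - 78 = -78 + G)
30738 + n(-37, 141) = 30738 + (-78 + 141) = 30738 + 63 = 30801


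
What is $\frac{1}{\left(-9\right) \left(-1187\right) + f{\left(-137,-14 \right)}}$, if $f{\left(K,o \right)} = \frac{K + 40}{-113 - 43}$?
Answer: $\frac{156}{1666645} \approx 9.3601 \cdot 10^{-5}$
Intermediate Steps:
$f{\left(K,o \right)} = - \frac{10}{39} - \frac{K}{156}$ ($f{\left(K,o \right)} = \frac{40 + K}{-156} = \left(40 + K\right) \left(- \frac{1}{156}\right) = - \frac{10}{39} - \frac{K}{156}$)
$\frac{1}{\left(-9\right) \left(-1187\right) + f{\left(-137,-14 \right)}} = \frac{1}{\left(-9\right) \left(-1187\right) - - \frac{97}{156}} = \frac{1}{10683 + \left(- \frac{10}{39} + \frac{137}{156}\right)} = \frac{1}{10683 + \frac{97}{156}} = \frac{1}{\frac{1666645}{156}} = \frac{156}{1666645}$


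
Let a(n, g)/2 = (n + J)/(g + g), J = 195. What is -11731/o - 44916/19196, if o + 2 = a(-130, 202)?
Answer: 11368201307/1626861 ≈ 6987.8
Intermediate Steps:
a(n, g) = (195 + n)/g (a(n, g) = 2*((n + 195)/(g + g)) = 2*((195 + n)/((2*g))) = 2*((195 + n)*(1/(2*g))) = 2*((195 + n)/(2*g)) = (195 + n)/g)
o = -339/202 (o = -2 + (195 - 130)/202 = -2 + (1/202)*65 = -2 + 65/202 = -339/202 ≈ -1.6782)
-11731/o - 44916/19196 = -11731/(-339/202) - 44916/19196 = -11731*(-202/339) - 44916*1/19196 = 2369662/339 - 11229/4799 = 11368201307/1626861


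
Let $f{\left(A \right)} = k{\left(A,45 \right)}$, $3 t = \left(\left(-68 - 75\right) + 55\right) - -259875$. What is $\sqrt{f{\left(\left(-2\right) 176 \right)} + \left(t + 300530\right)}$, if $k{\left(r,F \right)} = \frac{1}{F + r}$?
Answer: $\frac{4 \sqrt{20523491241}}{921} \approx 622.19$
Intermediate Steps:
$t = \frac{259787}{3}$ ($t = \frac{\left(\left(-68 - 75\right) + 55\right) - -259875}{3} = \frac{\left(-143 + 55\right) + 259875}{3} = \frac{-88 + 259875}{3} = \frac{1}{3} \cdot 259787 = \frac{259787}{3} \approx 86596.0$)
$f{\left(A \right)} = \frac{1}{45 + A}$
$\sqrt{f{\left(\left(-2\right) 176 \right)} + \left(t + 300530\right)} = \sqrt{\frac{1}{45 - 352} + \left(\frac{259787}{3} + 300530\right)} = \sqrt{\frac{1}{45 - 352} + \frac{1161377}{3}} = \sqrt{\frac{1}{-307} + \frac{1161377}{3}} = \sqrt{- \frac{1}{307} + \frac{1161377}{3}} = \sqrt{\frac{356542736}{921}} = \frac{4 \sqrt{20523491241}}{921}$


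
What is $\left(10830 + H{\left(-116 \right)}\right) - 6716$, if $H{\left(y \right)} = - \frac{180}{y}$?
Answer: $\frac{119351}{29} \approx 4115.6$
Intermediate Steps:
$\left(10830 + H{\left(-116 \right)}\right) - 6716 = \left(10830 - \frac{180}{-116}\right) - 6716 = \left(10830 - - \frac{45}{29}\right) - 6716 = \left(10830 + \frac{45}{29}\right) - 6716 = \frac{314115}{29} - 6716 = \frac{119351}{29}$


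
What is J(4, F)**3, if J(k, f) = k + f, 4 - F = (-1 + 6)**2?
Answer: -4913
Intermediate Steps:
F = -21 (F = 4 - (-1 + 6)**2 = 4 - 1*5**2 = 4 - 1*25 = 4 - 25 = -21)
J(k, f) = f + k
J(4, F)**3 = (-21 + 4)**3 = (-17)**3 = -4913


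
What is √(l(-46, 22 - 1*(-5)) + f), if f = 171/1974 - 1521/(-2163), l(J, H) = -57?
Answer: I*√5269205814/9682 ≈ 7.4973*I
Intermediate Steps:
f = 7647/9682 (f = 171*(1/1974) - 1521*(-1/2163) = 57/658 + 507/721 = 7647/9682 ≈ 0.78982)
√(l(-46, 22 - 1*(-5)) + f) = √(-57 + 7647/9682) = √(-544227/9682) = I*√5269205814/9682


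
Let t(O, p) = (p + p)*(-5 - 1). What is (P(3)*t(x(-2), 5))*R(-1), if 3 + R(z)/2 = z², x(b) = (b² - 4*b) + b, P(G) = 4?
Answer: 960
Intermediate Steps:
x(b) = b² - 3*b
t(O, p) = -12*p (t(O, p) = (2*p)*(-6) = -12*p)
R(z) = -6 + 2*z²
(P(3)*t(x(-2), 5))*R(-1) = (4*(-12*5))*(-6 + 2*(-1)²) = (4*(-60))*(-6 + 2*1) = -240*(-6 + 2) = -240*(-4) = 960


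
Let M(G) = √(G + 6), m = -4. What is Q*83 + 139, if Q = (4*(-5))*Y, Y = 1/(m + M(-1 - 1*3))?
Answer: 4293/7 + 830*√2/7 ≈ 780.97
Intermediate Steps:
M(G) = √(6 + G)
Y = 1/(-4 + √2) (Y = 1/(-4 + √(6 + (-1 - 1*3))) = 1/(-4 + √(6 + (-1 - 3))) = 1/(-4 + √(6 - 4)) = 1/(-4 + √2) ≈ -0.38673)
Q = 40/7 + 10*√2/7 (Q = (4*(-5))*(-2/7 - √2/14) = -20*(-2/7 - √2/14) = 40/7 + 10*√2/7 ≈ 7.7346)
Q*83 + 139 = (40/7 + 10*√2/7)*83 + 139 = (3320/7 + 830*√2/7) + 139 = 4293/7 + 830*√2/7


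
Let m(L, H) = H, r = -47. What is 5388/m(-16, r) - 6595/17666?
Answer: -95494373/830302 ≈ -115.01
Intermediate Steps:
5388/m(-16, r) - 6595/17666 = 5388/(-47) - 6595/17666 = 5388*(-1/47) - 6595*1/17666 = -5388/47 - 6595/17666 = -95494373/830302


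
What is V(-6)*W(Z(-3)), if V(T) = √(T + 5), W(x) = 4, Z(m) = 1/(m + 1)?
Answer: 4*I ≈ 4.0*I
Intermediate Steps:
Z(m) = 1/(1 + m)
V(T) = √(5 + T)
V(-6)*W(Z(-3)) = √(5 - 6)*4 = √(-1)*4 = I*4 = 4*I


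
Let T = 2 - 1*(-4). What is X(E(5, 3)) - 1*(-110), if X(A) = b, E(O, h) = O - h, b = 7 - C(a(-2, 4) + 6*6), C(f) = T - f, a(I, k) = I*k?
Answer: 139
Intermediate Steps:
T = 6 (T = 2 + 4 = 6)
C(f) = 6 - f
b = 29 (b = 7 - (6 - (-2*4 + 6*6)) = 7 - (6 - (-8 + 36)) = 7 - (6 - 1*28) = 7 - (6 - 28) = 7 - 1*(-22) = 7 + 22 = 29)
X(A) = 29
X(E(5, 3)) - 1*(-110) = 29 - 1*(-110) = 29 + 110 = 139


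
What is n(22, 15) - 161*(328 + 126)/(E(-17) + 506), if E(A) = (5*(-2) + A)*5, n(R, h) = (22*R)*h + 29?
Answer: 375875/53 ≈ 7092.0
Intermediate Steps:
n(R, h) = 29 + 22*R*h (n(R, h) = 22*R*h + 29 = 29 + 22*R*h)
E(A) = -50 + 5*A (E(A) = (-10 + A)*5 = -50 + 5*A)
n(22, 15) - 161*(328 + 126)/(E(-17) + 506) = (29 + 22*22*15) - 161*(328 + 126)/((-50 + 5*(-17)) + 506) = (29 + 7260) - 73094/((-50 - 85) + 506) = 7289 - 73094/(-135 + 506) = 7289 - 73094/371 = 7289 - 161*454/371 = 7289 - 10442/53 = 375875/53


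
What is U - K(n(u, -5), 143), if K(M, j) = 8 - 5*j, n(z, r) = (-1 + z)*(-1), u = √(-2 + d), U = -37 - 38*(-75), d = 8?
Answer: 3520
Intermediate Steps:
U = 2813 (U = -37 + 2850 = 2813)
u = √6 (u = √(-2 + 8) = √6 ≈ 2.4495)
n(z, r) = 1 - z
U - K(n(u, -5), 143) = 2813 - (8 - 5*143) = 2813 - (8 - 715) = 2813 - 1*(-707) = 2813 + 707 = 3520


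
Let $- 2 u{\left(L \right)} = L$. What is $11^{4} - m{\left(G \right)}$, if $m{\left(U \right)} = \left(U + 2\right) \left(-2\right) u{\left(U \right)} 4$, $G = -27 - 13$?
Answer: $8561$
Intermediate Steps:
$G = -40$ ($G = -27 - 13 = -40$)
$u{\left(L \right)} = - \frac{L}{2}$
$m{\left(U \right)} = - 2 U \left(-4 - 2 U\right)$ ($m{\left(U \right)} = \left(U + 2\right) \left(-2\right) \left(- \frac{U}{2}\right) 4 = \left(2 + U\right) \left(-2\right) \left(- \frac{U}{2}\right) 4 = \left(-4 - 2 U\right) \left(- \frac{U}{2}\right) 4 = - \frac{U \left(-4 - 2 U\right)}{2} \cdot 4 = - 2 U \left(-4 - 2 U\right)$)
$11^{4} - m{\left(G \right)} = 11^{4} - 4 \left(-40\right) \left(2 - 40\right) = 14641 - 4 \left(-40\right) \left(-38\right) = 14641 - 6080 = 8561$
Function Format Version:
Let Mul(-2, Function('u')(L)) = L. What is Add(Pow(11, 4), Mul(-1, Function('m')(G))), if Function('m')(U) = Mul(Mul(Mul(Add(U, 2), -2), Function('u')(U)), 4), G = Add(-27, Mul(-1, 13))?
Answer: 8561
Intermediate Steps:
G = -40 (G = Add(-27, -13) = -40)
Function('u')(L) = Mul(Rational(-1, 2), L)
Function('m')(U) = Mul(-2, U, Add(-4, Mul(-2, U))) (Function('m')(U) = Mul(Mul(Mul(Add(U, 2), -2), Mul(Rational(-1, 2), U)), 4) = Mul(Mul(Mul(Add(2, U), -2), Mul(Rational(-1, 2), U)), 4) = Mul(Mul(Add(-4, Mul(-2, U)), Mul(Rational(-1, 2), U)), 4) = Mul(Mul(Rational(-1, 2), U, Add(-4, Mul(-2, U))), 4) = Mul(-2, U, Add(-4, Mul(-2, U))))
Add(Pow(11, 4), Mul(-1, Function('m')(G))) = Add(Pow(11, 4), Mul(-1, Mul(4, -40, Add(2, -40)))) = Add(14641, Mul(-1, Mul(4, -40, -38))) = Add(14641, Mul(-1, 6080)) = Add(14641, -6080) = 8561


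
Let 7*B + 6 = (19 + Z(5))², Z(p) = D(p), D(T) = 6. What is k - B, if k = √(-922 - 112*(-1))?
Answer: -619/7 + 9*I*√10 ≈ -88.429 + 28.461*I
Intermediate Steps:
Z(p) = 6
B = 619/7 (B = -6/7 + (19 + 6)²/7 = -6/7 + (⅐)*25² = -6/7 + (⅐)*625 = -6/7 + 625/7 = 619/7 ≈ 88.429)
k = 9*I*√10 (k = √(-922 + 112) = √(-810) = 9*I*√10 ≈ 28.461*I)
k - B = 9*I*√10 - 1*619/7 = 9*I*√10 - 619/7 = -619/7 + 9*I*√10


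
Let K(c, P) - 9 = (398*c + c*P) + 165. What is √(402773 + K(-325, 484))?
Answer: √116297 ≈ 341.02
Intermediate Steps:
K(c, P) = 174 + 398*c + P*c (K(c, P) = 9 + ((398*c + c*P) + 165) = 9 + ((398*c + P*c) + 165) = 9 + (165 + 398*c + P*c) = 174 + 398*c + P*c)
√(402773 + K(-325, 484)) = √(402773 + (174 + 398*(-325) + 484*(-325))) = √(402773 + (174 - 129350 - 157300)) = √(402773 - 286476) = √116297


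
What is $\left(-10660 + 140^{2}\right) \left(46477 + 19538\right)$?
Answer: $590174100$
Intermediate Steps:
$\left(-10660 + 140^{2}\right) \left(46477 + 19538\right) = \left(-10660 + 19600\right) 66015 = 8940 \cdot 66015 = 590174100$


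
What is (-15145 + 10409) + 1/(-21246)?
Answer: -100621057/21246 ≈ -4736.0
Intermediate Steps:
(-15145 + 10409) + 1/(-21246) = -4736 - 1/21246 = -100621057/21246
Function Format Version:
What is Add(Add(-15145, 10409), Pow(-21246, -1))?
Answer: Rational(-100621057, 21246) ≈ -4736.0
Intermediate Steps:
Add(Add(-15145, 10409), Pow(-21246, -1)) = Add(-4736, Rational(-1, 21246)) = Rational(-100621057, 21246)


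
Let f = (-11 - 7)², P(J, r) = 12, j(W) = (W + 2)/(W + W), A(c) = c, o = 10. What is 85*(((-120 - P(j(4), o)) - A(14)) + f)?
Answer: 15130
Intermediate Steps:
j(W) = (2 + W)/(2*W) (j(W) = (2 + W)/((2*W)) = (2 + W)*(1/(2*W)) = (2 + W)/(2*W))
f = 324 (f = (-18)² = 324)
85*(((-120 - P(j(4), o)) - A(14)) + f) = 85*(((-120 - 1*12) - 1*14) + 324) = 85*(((-120 - 12) - 14) + 324) = 85*((-132 - 14) + 324) = 85*(-146 + 324) = 85*178 = 15130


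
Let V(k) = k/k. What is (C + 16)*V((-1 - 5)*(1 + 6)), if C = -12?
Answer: 4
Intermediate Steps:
V(k) = 1
(C + 16)*V((-1 - 5)*(1 + 6)) = (-12 + 16)*1 = 4*1 = 4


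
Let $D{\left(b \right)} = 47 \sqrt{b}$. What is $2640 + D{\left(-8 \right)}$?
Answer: $2640 + 94 i \sqrt{2} \approx 2640.0 + 132.94 i$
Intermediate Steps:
$2640 + D{\left(-8 \right)} = 2640 + 47 \sqrt{-8} = 2640 + 47 \cdot 2 i \sqrt{2} = 2640 + 94 i \sqrt{2}$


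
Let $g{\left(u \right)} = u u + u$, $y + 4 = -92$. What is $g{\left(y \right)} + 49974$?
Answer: $59094$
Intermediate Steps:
$y = -96$ ($y = -4 - 92 = -96$)
$g{\left(u \right)} = u + u^{2}$ ($g{\left(u \right)} = u^{2} + u = u + u^{2}$)
$g{\left(y \right)} + 49974 = - 96 \left(1 - 96\right) + 49974 = \left(-96\right) \left(-95\right) + 49974 = 9120 + 49974 = 59094$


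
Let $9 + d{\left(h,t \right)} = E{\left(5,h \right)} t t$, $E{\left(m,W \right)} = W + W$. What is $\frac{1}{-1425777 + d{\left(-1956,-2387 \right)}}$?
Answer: $- \frac{1}{22291098114} \approx -4.4861 \cdot 10^{-11}$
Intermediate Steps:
$E{\left(m,W \right)} = 2 W$
$d{\left(h,t \right)} = -9 + 2 h t^{2}$ ($d{\left(h,t \right)} = -9 + 2 h t t = -9 + 2 h t^{2}$)
$\frac{1}{-1425777 + d{\left(-1956,-2387 \right)}} = \frac{1}{-1425777 + \left(-9 + 2 \left(-1956\right) \left(-2387\right)^{2}\right)} = \frac{1}{-1425777 + \left(-9 + 2 \left(-1956\right) 5697769\right)} = \frac{1}{-1425777 - 22289672337} = \frac{1}{-22291098114} = - \frac{1}{22291098114}$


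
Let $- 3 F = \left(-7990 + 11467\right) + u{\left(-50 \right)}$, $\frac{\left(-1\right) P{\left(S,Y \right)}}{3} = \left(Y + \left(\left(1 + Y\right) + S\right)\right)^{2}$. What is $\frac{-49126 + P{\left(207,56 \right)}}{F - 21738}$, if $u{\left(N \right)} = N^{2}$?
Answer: $\frac{1068978}{71191} \approx 15.016$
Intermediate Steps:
$P{\left(S,Y \right)} = - 3 \left(1 + S + 2 Y\right)^{2}$ ($P{\left(S,Y \right)} = - 3 \left(Y + \left(\left(1 + Y\right) + S\right)\right)^{2} = - 3 \left(Y + \left(1 + S + Y\right)\right)^{2} = - 3 \left(1 + S + 2 Y\right)^{2}$)
$F = - \frac{5977}{3}$ ($F = - \frac{\left(-7990 + 11467\right) + \left(-50\right)^{2}}{3} = - \frac{3477 + 2500}{3} = \left(- \frac{1}{3}\right) 5977 = - \frac{5977}{3} \approx -1992.3$)
$\frac{-49126 + P{\left(207,56 \right)}}{F - 21738} = \frac{-49126 - 3 \left(1 + 207 + 2 \cdot 56\right)^{2}}{- \frac{5977}{3} - 21738} = \frac{-49126 - 3 \left(1 + 207 + 112\right)^{2}}{- \frac{71191}{3}} = \left(-49126 - 3 \cdot 320^{2}\right) \left(- \frac{3}{71191}\right) = \left(-49126 - 307200\right) \left(- \frac{3}{71191}\right) = \left(-356326\right) \left(- \frac{3}{71191}\right) = \frac{1068978}{71191}$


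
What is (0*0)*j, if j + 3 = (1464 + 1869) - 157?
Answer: 0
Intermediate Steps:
j = 3173 (j = -3 + ((1464 + 1869) - 157) = -3 + (3333 - 157) = -3 + 3176 = 3173)
(0*0)*j = (0*0)*3173 = 0*3173 = 0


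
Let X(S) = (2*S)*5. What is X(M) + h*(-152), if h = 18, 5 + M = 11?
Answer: -2676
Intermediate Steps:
M = 6 (M = -5 + 11 = 6)
X(S) = 10*S
X(M) + h*(-152) = 10*6 + 18*(-152) = 60 - 2736 = -2676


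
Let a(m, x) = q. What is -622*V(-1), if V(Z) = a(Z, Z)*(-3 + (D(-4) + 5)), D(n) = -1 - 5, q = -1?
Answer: -2488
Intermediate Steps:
a(m, x) = -1
D(n) = -6
V(Z) = 4 (V(Z) = -(-3 + (-6 + 5)) = -(-3 - 1) = -1*(-4) = 4)
-622*V(-1) = -622*4 = -2488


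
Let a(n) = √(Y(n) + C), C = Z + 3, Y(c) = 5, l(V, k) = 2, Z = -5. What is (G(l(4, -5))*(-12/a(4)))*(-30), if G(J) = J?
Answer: 240*√3 ≈ 415.69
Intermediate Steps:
C = -2 (C = -5 + 3 = -2)
a(n) = √3 (a(n) = √(5 - 2) = √3)
(G(l(4, -5))*(-12/a(4)))*(-30) = (2*(-12*√3/3))*(-30) = (2*(-4*√3))*(-30) = -8*√3*(-30) = 240*√3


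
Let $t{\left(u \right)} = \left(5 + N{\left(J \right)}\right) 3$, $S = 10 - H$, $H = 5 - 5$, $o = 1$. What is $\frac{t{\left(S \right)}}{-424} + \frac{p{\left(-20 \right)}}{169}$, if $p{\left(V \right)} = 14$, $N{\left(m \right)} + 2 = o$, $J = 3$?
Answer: $\frac{977}{17914} \approx 0.054538$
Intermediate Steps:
$N{\left(m \right)} = -1$ ($N{\left(m \right)} = -2 + 1 = -1$)
$H = 0$ ($H = 5 - 5 = 0$)
$S = 10$ ($S = 10 - 0 = 10 + 0 = 10$)
$t{\left(u \right)} = 12$ ($t{\left(u \right)} = \left(5 - 1\right) 3 = 4 \cdot 3 = 12$)
$\frac{t{\left(S \right)}}{-424} + \frac{p{\left(-20 \right)}}{169} = \frac{12}{-424} + \frac{14}{169} = 12 \left(- \frac{1}{424}\right) + 14 \cdot \frac{1}{169} = - \frac{3}{106} + \frac{14}{169} = \frac{977}{17914}$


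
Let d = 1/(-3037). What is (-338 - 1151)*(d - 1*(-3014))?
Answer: -13629586813/3037 ≈ -4.4878e+6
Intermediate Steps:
d = -1/3037 ≈ -0.00032927
(-338 - 1151)*(d - 1*(-3014)) = (-338 - 1151)*(-1/3037 - 1*(-3014)) = -1489*(-1/3037 + 3014) = -1489*9153517/3037 = -13629586813/3037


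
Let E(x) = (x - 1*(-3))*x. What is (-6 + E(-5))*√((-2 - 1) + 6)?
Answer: 4*√3 ≈ 6.9282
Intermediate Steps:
E(x) = x*(3 + x) (E(x) = (x + 3)*x = (3 + x)*x = x*(3 + x))
(-6 + E(-5))*√((-2 - 1) + 6) = (-6 - 5*(3 - 5))*√((-2 - 1) + 6) = (-6 - 5*(-2))*√(-3 + 6) = (-6 + 10)*√3 = 4*√3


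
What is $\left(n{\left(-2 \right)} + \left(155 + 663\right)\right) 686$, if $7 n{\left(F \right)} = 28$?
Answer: $563892$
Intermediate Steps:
$n{\left(F \right)} = 4$ ($n{\left(F \right)} = \frac{1}{7} \cdot 28 = 4$)
$\left(n{\left(-2 \right)} + \left(155 + 663\right)\right) 686 = \left(4 + \left(155 + 663\right)\right) 686 = \left(4 + 818\right) 686 = 822 \cdot 686 = 563892$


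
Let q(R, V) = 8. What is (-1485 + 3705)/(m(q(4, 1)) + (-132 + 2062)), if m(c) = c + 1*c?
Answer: 1110/973 ≈ 1.1408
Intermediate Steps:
m(c) = 2*c (m(c) = c + c = 2*c)
(-1485 + 3705)/(m(q(4, 1)) + (-132 + 2062)) = (-1485 + 3705)/(2*8 + (-132 + 2062)) = 2220/(16 + 1930) = 2220/1946 = 2220*(1/1946) = 1110/973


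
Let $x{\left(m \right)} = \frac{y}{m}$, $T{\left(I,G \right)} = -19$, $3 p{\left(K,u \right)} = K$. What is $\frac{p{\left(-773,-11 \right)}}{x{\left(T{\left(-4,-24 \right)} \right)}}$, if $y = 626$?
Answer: $\frac{14687}{1878} \approx 7.8206$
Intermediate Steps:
$p{\left(K,u \right)} = \frac{K}{3}$
$x{\left(m \right)} = \frac{626}{m}$
$\frac{p{\left(-773,-11 \right)}}{x{\left(T{\left(-4,-24 \right)} \right)}} = \frac{\frac{1}{3} \left(-773\right)}{626 \frac{1}{-19}} = - \frac{773}{3 \cdot 626 \left(- \frac{1}{19}\right)} = - \frac{773}{3 \left(- \frac{626}{19}\right)} = \left(- \frac{773}{3}\right) \left(- \frac{19}{626}\right) = \frac{14687}{1878}$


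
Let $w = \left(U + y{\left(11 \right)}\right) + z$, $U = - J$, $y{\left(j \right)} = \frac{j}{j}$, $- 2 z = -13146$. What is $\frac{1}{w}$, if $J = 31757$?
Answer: $- \frac{1}{25183} \approx -3.9709 \cdot 10^{-5}$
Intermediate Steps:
$z = 6573$ ($z = \left(- \frac{1}{2}\right) \left(-13146\right) = 6573$)
$y{\left(j \right)} = 1$
$U = -31757$ ($U = \left(-1\right) 31757 = -31757$)
$w = -25183$ ($w = \left(-31757 + 1\right) + 6573 = -31756 + 6573 = -25183$)
$\frac{1}{w} = \frac{1}{-25183} = - \frac{1}{25183}$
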